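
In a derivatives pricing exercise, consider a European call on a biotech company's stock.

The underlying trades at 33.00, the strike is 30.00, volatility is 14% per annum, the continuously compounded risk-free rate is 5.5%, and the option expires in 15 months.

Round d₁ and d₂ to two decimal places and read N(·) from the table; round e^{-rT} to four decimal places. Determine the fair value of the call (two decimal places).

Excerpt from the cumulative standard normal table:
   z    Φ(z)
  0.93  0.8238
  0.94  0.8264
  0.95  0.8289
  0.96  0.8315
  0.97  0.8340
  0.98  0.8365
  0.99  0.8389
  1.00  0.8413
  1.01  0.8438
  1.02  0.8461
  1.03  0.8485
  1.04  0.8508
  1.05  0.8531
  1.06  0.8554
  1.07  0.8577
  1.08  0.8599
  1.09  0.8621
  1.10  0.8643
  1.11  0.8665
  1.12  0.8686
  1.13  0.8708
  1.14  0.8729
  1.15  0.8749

5.38

T = 1.25;  σ√T = 0.1565
d₁ = [ln(33/30) + (0.055 + ½·0.14²)·1.25] / (σ√T) = (0.0953 + 0.0810) / 0.1565 = 1.1264 which rounds to 1.13
d₂ = 1.1264 − 0.1565 = 0.9699 which rounds to 0.97
exp(−rT) = exp(−0.055·1.25) = 0.9336
C = 33·N(1.13) − 30·0.9336·N(0.97) = 33·0.8708 − 30·0.9336·0.8340 = 28.7364 − 23.3587 = 5.3777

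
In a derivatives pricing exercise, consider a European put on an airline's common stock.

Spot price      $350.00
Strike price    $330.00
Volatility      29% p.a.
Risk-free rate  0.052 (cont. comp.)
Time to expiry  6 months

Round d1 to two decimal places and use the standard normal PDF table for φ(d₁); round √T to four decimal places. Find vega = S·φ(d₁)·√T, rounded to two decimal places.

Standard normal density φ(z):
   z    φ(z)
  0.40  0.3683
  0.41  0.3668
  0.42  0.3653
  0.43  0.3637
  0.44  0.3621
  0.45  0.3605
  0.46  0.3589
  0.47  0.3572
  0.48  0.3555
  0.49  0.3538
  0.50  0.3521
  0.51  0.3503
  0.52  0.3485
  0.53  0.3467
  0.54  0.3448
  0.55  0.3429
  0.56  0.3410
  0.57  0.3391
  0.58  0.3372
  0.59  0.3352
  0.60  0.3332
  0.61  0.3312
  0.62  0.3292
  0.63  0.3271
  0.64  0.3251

T = 0.5;  σ√T = 0.2051
ln(S/K) + (r + σ²/2)T = ln(350/330) + (0.052 + 0.29²/2)·0.5 = 0.0588 + 0.0470 = 0.1059
d₁ = 0.1059 / 0.2051 = 0.5163 → 0.52
√T = √0.5 = 0.7071
φ(d₁) = φ(0.52) = 0.3485
vega = S·φ(d₁)·√T = 350·0.3485·0.7071 = 86.2485

86.25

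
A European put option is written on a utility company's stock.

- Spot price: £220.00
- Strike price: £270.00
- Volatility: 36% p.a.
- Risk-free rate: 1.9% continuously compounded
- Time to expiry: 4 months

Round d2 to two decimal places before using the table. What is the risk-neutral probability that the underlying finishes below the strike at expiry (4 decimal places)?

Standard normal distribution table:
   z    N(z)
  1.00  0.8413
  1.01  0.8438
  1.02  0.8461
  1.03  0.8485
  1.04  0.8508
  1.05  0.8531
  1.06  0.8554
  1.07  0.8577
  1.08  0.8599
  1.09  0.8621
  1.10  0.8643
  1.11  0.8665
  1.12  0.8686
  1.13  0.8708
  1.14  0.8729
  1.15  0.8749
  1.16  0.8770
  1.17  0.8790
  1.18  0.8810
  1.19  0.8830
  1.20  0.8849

σ√T = 0.36 × 0.5774 = 0.2078
d₁ = [ln(220/270) + (0.019 + 0.36²/2)·0.3333] / 0.2078 = [-0.2048 + 0.0279] / 0.2078 = -0.8509 which rounds to -0.85
d₂ = d₁ − σ√T = -0.8509 − 0.2078 = -1.0588 which rounds to -1.06
Pr(exercise) under Q = N(−d₂) = N(1.06) = 0.8554

0.8554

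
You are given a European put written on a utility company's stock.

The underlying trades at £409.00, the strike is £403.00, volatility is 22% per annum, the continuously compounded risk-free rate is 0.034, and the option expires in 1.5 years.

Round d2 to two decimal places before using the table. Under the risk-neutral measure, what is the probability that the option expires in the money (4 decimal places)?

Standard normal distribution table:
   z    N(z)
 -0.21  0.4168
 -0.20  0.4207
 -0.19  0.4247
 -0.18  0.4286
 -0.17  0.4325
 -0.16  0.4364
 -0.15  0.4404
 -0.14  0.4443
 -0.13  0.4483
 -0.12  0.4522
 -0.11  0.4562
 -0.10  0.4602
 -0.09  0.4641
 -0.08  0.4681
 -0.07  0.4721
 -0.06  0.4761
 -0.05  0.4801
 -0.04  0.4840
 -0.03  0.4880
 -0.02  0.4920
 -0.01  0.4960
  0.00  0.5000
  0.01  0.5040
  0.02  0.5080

0.4562

σ√T = 0.22·√1.5 = 0.2694
ln(S/K) + (r + σ²/2)T = ln(409/403) + (0.034 + 0.22²/2)·1.5 = 0.0148 + 0.0873 = 0.1021
d₁ = 0.1021 / 0.2694 = 0.3788 ≈ 0.38
d₂ = d₁ − σ√T = 0.3788 − 0.2694 = 0.1094 ≈ 0.11
Pr(exercise) under Q = N(−d₂) = N(-0.11) = 0.4562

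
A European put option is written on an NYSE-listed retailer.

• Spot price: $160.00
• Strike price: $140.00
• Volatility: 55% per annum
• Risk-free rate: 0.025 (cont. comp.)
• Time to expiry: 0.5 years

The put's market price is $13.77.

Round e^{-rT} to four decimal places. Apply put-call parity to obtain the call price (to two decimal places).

$35.51

exp(−rT) = exp(−0.025·0.5) = 0.9876
Put-call parity: C − P = S − K·e^(−rT) = 160 − 140·0.9876 = 160 − 138.2640 = 21.7360
C = P + (C − P) = 13.77 + (21.7360) = 35.5060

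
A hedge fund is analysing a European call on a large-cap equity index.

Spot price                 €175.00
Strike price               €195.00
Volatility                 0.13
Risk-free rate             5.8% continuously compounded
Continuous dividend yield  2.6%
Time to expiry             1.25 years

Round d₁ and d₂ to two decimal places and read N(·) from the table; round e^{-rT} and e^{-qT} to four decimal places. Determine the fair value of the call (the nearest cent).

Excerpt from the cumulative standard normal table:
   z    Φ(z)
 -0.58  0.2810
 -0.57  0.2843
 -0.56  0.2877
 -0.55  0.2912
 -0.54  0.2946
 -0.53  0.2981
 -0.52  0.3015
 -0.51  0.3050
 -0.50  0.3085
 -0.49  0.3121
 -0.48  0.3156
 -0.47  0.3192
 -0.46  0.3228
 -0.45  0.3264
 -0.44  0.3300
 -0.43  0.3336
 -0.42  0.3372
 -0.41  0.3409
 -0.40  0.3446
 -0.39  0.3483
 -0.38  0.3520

€4.94

T = 1.25;  σ√T = 0.1453
d₁ = [ln(175/195) + (0.058 − 0.026 + 0.13²/2)·1.25] / 0.1453 = [-0.1082 + 0.0506] / 0.1453 = -0.3967 ⇒ -0.40
d₂ = d₁ − σ√T = -0.3967 − 0.1453 = -0.5420 ⇒ -0.54
exp(−qT) = exp(−0.026·1.25) = 0.9680;  exp(−rT) = exp(−0.058·1.25) = 0.9301
N(d₁) = N(-0.40) = 0.3446;  N(d₂) = N(-0.54) = 0.2946
C = 175·0.9680·0.3446 − 195·0.9301·0.2946 = 58.3752 − 53.4315 = 4.9438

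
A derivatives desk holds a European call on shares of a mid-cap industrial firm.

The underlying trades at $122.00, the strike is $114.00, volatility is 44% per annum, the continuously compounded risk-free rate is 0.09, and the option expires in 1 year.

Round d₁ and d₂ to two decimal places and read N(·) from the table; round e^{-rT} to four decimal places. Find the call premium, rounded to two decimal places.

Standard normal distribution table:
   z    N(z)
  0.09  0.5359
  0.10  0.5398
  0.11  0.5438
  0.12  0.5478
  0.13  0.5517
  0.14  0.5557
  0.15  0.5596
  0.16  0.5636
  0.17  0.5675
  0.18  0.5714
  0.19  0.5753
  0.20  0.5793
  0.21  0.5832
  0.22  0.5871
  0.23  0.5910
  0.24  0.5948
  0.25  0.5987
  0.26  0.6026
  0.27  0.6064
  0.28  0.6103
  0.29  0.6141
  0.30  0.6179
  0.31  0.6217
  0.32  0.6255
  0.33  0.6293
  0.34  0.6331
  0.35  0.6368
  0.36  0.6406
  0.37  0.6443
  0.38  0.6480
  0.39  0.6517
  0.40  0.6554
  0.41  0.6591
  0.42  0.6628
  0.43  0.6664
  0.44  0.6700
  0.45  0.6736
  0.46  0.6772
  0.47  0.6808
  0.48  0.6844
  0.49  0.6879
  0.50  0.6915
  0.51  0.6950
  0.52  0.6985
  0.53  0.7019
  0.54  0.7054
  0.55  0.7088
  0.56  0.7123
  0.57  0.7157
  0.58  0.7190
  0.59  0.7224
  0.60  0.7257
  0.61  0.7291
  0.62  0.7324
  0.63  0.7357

T = 1;  σ√T = 0.4400
d₁ = [ln(122/114) + (0.09 + 0.44²/2)·1] / 0.4400 = [0.0678 + 0.1868] / 0.4400 = 0.5787 → 0.58
d₂ = d₁ − σ√T = 0.5787 − 0.4400 = 0.1387 → 0.14
exp(−rT) = exp(−0.09·1) = 0.9139
N(d₁) = N(0.58) = 0.7190;  N(d₂) = N(0.14) = 0.5557
C = 122·0.7190 − 114·0.9139·0.5557 = 87.7180 − 57.8954 = 29.8226

$29.82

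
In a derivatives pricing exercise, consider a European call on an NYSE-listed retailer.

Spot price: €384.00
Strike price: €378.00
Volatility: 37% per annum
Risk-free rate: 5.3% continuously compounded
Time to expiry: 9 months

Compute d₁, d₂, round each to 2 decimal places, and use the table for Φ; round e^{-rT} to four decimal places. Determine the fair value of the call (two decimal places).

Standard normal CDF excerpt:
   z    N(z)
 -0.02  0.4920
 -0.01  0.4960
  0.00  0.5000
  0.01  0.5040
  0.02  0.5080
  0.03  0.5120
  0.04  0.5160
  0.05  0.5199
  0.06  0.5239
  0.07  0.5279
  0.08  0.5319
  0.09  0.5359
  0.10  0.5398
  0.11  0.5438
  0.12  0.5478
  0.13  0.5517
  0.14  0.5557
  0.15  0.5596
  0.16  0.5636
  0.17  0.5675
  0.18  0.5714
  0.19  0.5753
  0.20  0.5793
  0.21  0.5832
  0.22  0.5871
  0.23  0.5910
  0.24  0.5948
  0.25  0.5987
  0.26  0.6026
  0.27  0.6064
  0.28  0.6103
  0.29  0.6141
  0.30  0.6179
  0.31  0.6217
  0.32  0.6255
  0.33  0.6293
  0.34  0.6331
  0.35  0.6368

σ√T = 0.37 × 0.8660 = 0.3204
ln(S/K) + (r + σ²/2)T = ln(384/378) + (0.053 + 0.37²/2)·0.75 = 0.0157 + 0.0911 = 0.1068
d₁ = 0.1068 / 0.3204 = 0.3334 which rounds to 0.33
d₂ = d₁ − σ√T = 0.3334 − 0.3204 = 0.0130 which rounds to 0.01
exp(−rT) = exp(−0.053·0.75) = 0.9610
N(d₁) = N(0.33) = 0.6293;  N(d₂) = N(0.01) = 0.5040
C = 384·0.6293 − 378·0.9610·0.5040 = 241.6512 − 183.0820 = 58.5692

€58.57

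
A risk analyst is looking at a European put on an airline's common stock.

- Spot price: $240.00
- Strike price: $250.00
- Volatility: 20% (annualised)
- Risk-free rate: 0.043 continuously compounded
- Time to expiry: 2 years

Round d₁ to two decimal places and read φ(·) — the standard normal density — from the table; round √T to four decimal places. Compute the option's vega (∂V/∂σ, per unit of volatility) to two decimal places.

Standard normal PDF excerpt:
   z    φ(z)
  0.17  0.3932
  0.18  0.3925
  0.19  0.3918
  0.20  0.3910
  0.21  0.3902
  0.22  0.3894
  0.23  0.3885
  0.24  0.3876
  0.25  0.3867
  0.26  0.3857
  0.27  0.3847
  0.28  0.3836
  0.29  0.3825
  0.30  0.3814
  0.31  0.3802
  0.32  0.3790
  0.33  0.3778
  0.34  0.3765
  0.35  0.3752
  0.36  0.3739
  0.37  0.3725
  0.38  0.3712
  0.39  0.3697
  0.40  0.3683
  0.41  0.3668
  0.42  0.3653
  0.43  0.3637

129.45

σ√T = 0.2·√2 = 0.2828
d₁ = [ln(240/250) + (0.043 + 0.2²/2)·2] / 0.2828 = [-0.0408 + 0.1260] / 0.2828 = 0.3011 → 0.30
√T = √2 = 1.4142
φ(d₁) = φ(0.30) = 0.3814
vega = S·φ(d₁)·√T = 240·0.3814·1.4142 = 129.4502
(The call has the same vega.)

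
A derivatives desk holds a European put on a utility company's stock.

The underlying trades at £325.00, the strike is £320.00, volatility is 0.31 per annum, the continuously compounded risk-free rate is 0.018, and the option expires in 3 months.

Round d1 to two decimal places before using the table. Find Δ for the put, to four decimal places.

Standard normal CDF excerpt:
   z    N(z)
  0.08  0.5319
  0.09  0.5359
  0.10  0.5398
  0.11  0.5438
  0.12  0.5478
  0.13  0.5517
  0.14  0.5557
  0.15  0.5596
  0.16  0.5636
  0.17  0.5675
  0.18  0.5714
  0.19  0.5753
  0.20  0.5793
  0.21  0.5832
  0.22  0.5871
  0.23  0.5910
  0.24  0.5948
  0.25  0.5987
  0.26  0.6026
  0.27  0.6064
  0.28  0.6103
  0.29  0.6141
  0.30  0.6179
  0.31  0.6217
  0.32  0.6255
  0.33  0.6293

T = 0.25;  σ√T = 0.1550
d₁ = [ln(325/320) + (0.018 + ½·0.31²)·0.25] / (σ√T) = (0.0155 + 0.0165) / 0.1550 = 0.2066 ≈ 0.21
N(d₁) = N(0.21) = 0.5832
Δ_put = N(d₁) − 1 = 0.5832 − 1 = -0.4168

-0.4168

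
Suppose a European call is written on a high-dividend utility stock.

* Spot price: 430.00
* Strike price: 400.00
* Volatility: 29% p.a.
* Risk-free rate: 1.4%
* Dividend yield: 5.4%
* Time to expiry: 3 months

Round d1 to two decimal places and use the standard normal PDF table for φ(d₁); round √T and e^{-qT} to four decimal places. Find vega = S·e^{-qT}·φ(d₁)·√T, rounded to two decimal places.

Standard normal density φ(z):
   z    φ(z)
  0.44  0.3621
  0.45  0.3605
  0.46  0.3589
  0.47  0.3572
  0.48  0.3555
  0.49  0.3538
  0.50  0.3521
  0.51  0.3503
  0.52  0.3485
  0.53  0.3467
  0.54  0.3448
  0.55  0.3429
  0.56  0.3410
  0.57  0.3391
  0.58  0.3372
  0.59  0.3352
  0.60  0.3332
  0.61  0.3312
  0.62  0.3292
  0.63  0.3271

74.69

T = 0.25;  σ√T = 0.1450
d₁ = [ln(430/400) + (0.014 − 0.054 + 0.29²/2)·0.25] / 0.1450 = [0.0723 + 0.0005] / 0.1450 = 0.5023 → 0.50
√T = √0.25 = 0.5000
φ(d₁) = φ(0.50) = 0.3521
exp(−qT) = exp(−0.054·0.25) = 0.9866
vega = S·exp(−qT)·φ(d₁)·√T = 430·0.9866·0.3521·0.5000 = 74.6871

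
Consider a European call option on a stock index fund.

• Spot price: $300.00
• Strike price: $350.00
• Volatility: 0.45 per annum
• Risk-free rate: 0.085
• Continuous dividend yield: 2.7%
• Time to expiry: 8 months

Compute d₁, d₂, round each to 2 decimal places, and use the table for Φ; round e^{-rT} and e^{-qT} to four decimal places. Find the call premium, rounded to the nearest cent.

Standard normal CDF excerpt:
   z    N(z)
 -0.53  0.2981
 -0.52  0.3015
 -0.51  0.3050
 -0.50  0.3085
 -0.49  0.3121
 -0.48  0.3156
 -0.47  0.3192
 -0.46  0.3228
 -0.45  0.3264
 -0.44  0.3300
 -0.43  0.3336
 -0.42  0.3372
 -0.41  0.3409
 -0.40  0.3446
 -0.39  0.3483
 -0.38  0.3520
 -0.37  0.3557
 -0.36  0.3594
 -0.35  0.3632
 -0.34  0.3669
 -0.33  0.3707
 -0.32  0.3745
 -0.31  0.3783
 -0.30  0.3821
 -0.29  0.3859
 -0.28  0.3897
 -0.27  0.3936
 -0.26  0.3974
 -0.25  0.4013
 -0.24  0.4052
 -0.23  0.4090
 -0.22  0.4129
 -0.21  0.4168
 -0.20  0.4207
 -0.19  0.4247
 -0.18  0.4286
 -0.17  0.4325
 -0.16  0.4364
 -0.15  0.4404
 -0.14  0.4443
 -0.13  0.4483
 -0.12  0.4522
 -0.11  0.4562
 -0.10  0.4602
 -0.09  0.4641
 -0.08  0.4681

$30.07

σ√T = 0.45 × 0.8165 = 0.3674
d₁ = [ln(300/350) + (0.085 − 0.027 + 0.45²/2)·0.6667] / 0.3674 = [-0.1542 + 0.1062] / 0.3674 = -0.1306 → -0.13
d₂ = d₁ − σ√T = -0.1306 − 0.3674 = -0.4980 → -0.50
exp(−qT) = exp(−0.027·0.6667) = 0.9822;  exp(−rT) = exp(−0.085·0.6667) = 0.9449
N(d₁) = N(-0.13) = 0.4483;  N(d₂) = N(-0.50) = 0.3085
C = 300·0.9822·0.4483 − 350·0.9449·0.3085 = 132.0961 − 102.0256 = 30.0705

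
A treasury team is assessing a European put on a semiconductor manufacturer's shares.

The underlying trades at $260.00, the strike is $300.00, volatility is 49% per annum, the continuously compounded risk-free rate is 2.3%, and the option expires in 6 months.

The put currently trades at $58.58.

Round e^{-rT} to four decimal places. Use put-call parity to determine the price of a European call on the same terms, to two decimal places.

e^(−rT) = e^(−0.023·0.5) = 0.9886
Put-call parity: C − P = S − K·e^(−rT) = 260 − 300·0.9886 = 260 − 296.5800 = -36.5800
C = P + (C − P) = 58.58 + (-36.5800) = 22.0000

$22.00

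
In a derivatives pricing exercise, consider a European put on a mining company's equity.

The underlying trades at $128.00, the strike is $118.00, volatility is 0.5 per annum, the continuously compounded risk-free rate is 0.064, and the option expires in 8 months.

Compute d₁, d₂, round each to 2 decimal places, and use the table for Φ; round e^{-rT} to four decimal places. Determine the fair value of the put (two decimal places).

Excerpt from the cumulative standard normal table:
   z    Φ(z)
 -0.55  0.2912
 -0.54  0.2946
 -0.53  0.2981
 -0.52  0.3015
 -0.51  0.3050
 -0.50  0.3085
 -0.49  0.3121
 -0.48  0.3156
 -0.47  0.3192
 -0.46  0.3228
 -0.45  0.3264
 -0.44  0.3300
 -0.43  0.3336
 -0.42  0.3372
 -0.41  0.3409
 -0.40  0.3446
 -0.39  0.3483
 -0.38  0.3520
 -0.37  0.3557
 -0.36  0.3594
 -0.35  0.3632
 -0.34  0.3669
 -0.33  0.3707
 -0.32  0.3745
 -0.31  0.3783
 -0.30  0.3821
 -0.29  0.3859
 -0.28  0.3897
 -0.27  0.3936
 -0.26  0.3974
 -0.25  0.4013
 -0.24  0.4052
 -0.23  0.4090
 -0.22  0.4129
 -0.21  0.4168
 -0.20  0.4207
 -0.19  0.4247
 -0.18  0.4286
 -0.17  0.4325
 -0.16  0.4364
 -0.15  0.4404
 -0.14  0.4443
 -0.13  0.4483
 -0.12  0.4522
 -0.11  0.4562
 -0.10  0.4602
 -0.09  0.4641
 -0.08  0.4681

σ√T = 0.5 × 0.8165 = 0.4082
d₁ = [ln(128/118) + (0.064 + 0.5²/2)·0.6667] / 0.4082 = [0.0813 + 0.1260] / 0.4082 = 0.5079 ≈ 0.51
d₂ = d₁ − σ√T = 0.5079 − 0.4082 = 0.0996 ≈ 0.10
exp(−rT) = exp(−0.064·0.6667) = 0.9582
N(−d₂) = N(-0.10) = 0.4602;  N(−d₁) = N(-0.51) = 0.3050
P = 118·0.9582·0.4602 − 128·0.3050 = 52.0337 − 39.0400 = 12.9937

$12.99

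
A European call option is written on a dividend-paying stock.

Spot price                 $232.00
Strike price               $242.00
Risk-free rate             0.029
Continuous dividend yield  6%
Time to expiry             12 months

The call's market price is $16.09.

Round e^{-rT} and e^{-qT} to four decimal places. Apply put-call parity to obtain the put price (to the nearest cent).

$32.67

exp(−qT) = exp(−0.06·1) = 0.9418;  exp(−rT) = exp(−0.029·1) = 0.9714
Put-call parity: C − P = S·e^(−qT) − K·e^(−rT) = 232·0.9418 − 242·0.9714 = 218.4976 − 235.0788 = -16.5812
P = C − (C − P) = 16.09 − (-16.5812) = 32.6712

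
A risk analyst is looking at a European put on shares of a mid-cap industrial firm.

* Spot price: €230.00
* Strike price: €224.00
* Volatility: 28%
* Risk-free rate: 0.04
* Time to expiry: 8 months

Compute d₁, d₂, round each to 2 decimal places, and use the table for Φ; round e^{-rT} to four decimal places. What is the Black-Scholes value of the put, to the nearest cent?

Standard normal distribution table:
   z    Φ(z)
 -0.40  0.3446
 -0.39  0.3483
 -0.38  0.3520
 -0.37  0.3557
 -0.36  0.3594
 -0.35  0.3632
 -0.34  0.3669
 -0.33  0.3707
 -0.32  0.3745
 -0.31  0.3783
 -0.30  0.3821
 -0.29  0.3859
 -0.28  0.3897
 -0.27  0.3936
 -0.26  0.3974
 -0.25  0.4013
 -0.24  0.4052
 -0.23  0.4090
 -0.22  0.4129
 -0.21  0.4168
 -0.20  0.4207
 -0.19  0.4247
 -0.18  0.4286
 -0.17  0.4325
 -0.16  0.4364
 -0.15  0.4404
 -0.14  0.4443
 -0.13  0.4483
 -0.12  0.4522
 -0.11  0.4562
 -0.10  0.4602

σ√T = 0.28 × 0.8165 = 0.2286
d₁ = [ln(230/224) + (0.04 + 0.28²/2)·0.6667] / 0.2286 = [0.0264 + 0.0528] / 0.2286 = 0.3466 ⇒ 0.35
d₂ = d₁ − σ√T = 0.3466 − 0.2286 = 0.1180 ⇒ 0.12
e^(−rT) = e^(−0.04·0.6667) = 0.9737
N(−d₂) = N(-0.12) = 0.4522;  N(−d₁) = N(-0.35) = 0.3632
P = 224·0.9737·0.4522 − 230·0.3632 = 98.6288 − 83.5360 = 15.0928

€15.09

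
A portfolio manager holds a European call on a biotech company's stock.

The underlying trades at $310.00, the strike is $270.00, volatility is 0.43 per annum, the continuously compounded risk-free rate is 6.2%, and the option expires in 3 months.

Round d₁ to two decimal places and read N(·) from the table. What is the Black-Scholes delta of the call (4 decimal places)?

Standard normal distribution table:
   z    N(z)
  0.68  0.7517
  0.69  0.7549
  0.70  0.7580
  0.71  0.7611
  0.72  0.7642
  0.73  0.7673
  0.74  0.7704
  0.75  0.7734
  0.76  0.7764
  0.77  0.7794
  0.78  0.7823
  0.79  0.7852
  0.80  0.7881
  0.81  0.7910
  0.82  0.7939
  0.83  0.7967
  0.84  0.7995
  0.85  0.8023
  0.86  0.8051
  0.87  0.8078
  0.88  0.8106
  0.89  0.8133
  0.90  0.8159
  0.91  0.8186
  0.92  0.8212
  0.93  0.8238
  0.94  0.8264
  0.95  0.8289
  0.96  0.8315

T = 0.25;  σ√T = 0.2150
d₁ = [ln(310/270) + (0.062 + 0.43²/2)·0.25] / 0.2150 = [0.1382 + 0.0386] / 0.2150 = 0.8222 ≈ 0.82
N(d₁) = N(0.82) = 0.7939
Δ_call = N(d₁) = 0.7939

0.7939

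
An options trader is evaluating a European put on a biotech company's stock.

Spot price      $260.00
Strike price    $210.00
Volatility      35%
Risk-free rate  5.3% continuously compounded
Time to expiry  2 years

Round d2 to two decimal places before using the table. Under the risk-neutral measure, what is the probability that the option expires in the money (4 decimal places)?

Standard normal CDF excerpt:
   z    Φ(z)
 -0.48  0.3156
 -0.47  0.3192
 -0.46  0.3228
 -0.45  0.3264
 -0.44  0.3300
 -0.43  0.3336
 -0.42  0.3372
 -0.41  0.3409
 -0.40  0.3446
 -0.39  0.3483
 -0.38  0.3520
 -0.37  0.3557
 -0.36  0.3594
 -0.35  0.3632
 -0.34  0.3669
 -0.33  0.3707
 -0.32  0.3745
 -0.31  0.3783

σ√T = 0.35·√2 = 0.4950
d₁ = [ln(260/210) + (0.053 + ½·0.35²)·2] / (σ√T) = (0.2136 + 0.2285) / 0.4950 = 0.8931 ⇒ 0.89
d₂ = 0.8931 − 0.4950 = 0.3981 ⇒ 0.40
Pr(exercise) under Q = N(−d₂) = N(-0.40) = 0.3446

0.3446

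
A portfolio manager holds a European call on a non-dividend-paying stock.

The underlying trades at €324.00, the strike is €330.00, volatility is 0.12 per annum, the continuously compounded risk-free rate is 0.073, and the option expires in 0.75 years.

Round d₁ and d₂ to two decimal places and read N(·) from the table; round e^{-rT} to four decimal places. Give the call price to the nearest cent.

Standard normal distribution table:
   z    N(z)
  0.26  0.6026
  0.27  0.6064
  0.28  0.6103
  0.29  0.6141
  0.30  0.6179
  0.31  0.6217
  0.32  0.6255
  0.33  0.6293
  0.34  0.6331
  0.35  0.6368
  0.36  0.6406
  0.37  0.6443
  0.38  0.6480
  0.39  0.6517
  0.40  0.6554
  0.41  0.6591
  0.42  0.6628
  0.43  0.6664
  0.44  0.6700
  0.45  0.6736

€19.31

σ√T = 0.12·√0.75 = 0.1039
d₁ = [ln(324/330) + (0.073 + 0.12²/2)·0.75] / 0.1039 = [-0.0183 + 0.0601] / 0.1039 = 0.4022 ⇒ 0.40
d₂ = d₁ − σ√T = 0.4022 − 0.1039 = 0.2983 ⇒ 0.30
exp(−rT) = exp(−0.073·0.75) = 0.9467
N(d₁) = N(0.40) = 0.6554;  N(d₂) = N(0.30) = 0.6179
C = 324·0.6554 − 330·0.9467·0.6179 = 212.3496 − 193.0388 = 19.3108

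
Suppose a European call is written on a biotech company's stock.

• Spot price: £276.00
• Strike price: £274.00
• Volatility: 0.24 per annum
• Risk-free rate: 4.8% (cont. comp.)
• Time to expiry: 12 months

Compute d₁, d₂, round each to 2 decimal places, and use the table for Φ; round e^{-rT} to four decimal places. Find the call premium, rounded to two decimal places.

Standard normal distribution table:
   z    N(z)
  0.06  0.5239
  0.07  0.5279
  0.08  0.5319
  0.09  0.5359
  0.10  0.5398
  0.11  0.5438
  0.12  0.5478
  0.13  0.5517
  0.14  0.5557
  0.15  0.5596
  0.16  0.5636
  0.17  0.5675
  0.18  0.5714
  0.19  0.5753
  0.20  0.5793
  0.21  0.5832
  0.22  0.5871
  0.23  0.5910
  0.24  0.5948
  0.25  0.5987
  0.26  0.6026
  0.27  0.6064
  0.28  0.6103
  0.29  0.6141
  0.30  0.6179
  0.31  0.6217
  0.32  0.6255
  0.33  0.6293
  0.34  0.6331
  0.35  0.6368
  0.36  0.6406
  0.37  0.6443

σ√T = 0.24·√1 = 0.2400
d₁ = [ln(276/274) + (0.048 + 0.24²/2)·1] / 0.2400 = [0.0073 + 0.0768] / 0.2400 = 0.3503 which rounds to 0.35
d₂ = d₁ − σ√T = 0.3503 − 0.2400 = 0.1103 which rounds to 0.11
exp(−rT) = exp(−0.048·1) = 0.9531
C = 276·N(0.35) − 274·0.9531·N(0.11) = 276·0.6368 − 274·0.9531·0.5438 = 175.7568 − 142.0130 = 33.7438

£33.74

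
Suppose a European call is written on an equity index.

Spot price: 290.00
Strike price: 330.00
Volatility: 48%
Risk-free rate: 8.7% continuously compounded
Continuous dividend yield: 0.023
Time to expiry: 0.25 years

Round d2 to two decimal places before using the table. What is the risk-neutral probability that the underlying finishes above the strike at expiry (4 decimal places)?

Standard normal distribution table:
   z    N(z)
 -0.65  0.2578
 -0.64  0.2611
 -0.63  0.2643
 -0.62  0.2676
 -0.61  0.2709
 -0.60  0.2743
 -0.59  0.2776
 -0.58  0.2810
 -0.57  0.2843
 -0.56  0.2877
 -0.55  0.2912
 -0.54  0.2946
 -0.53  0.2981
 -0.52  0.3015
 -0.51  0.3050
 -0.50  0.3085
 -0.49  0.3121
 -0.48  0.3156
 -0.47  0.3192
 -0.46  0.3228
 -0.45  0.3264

σ√T = 0.48·√0.25 = 0.2400
ln(S/K) + (r − q + σ²/2)T = ln(290/330) + (0.087 − 0.023 + 0.48²/2)·0.25 = -0.1292 + 0.0448 = -0.0844
d₁ = -0.0844 / 0.2400 = -0.3517 ⇒ -0.35
d₂ = d₁ − σ√T = -0.3517 − 0.2400 = -0.5917 ⇒ -0.59
Pr(exercise) under Q = N(d₂) = 0.2776

0.2776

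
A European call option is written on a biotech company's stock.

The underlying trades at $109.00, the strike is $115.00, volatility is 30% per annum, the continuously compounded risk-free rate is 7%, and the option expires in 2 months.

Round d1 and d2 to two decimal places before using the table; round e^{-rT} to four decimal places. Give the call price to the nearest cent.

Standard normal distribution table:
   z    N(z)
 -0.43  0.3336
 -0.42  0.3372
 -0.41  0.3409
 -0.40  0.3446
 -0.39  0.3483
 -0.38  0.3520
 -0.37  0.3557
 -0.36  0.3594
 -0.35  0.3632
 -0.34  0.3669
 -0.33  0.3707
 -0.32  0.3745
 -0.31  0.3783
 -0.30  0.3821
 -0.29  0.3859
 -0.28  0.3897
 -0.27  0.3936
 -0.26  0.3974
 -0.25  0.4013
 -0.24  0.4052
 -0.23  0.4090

σ√T = 0.3 × 0.4082 = 0.1225
d₁ = [ln(109/115) + (0.07 + 0.3²/2)·0.1667] / 0.1225 = [-0.0536 + 0.0192] / 0.1225 = -0.2810 ≈ -0.28
d₂ = d₁ − σ√T = -0.2810 − 0.1225 = -0.4035 ≈ -0.40
e^(−rT) = e^(−0.07·0.1667) = 0.9884
C = 109·N(-0.28) − 115·0.9884·N(-0.40) = 109·0.3897 − 115·0.9884·0.3446 = 42.4773 − 39.1693 = 3.3080

$3.31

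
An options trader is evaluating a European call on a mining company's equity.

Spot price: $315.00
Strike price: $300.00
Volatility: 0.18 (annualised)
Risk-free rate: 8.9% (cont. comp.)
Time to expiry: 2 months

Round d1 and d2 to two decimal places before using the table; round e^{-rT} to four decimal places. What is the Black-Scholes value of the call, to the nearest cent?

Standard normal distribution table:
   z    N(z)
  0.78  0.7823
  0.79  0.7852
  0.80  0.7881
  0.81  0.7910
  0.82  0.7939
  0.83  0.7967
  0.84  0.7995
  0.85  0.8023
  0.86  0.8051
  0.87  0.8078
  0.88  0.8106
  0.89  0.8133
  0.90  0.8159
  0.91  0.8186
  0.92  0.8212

σ√T = 0.18·√0.1667 = 0.0735
ln(S/K) + (r + σ²/2)T = ln(315/300) + (0.089 + 0.18²/2)·0.1667 = 0.0488 + 0.0175 = 0.0663
d₁ = 0.0663 / 0.0735 = 0.9025 which rounds to 0.90
d₂ = d₁ − σ√T = 0.9025 − 0.0735 = 0.8291 which rounds to 0.83
exp(−rT) = exp(−0.089·0.1667) = 0.9853
C = 315·N(0.90) − 300·0.9853·N(0.83) = 315·0.8159 − 300·0.9853·0.7967 = 257.0085 − 235.4966 = 21.5119

$21.51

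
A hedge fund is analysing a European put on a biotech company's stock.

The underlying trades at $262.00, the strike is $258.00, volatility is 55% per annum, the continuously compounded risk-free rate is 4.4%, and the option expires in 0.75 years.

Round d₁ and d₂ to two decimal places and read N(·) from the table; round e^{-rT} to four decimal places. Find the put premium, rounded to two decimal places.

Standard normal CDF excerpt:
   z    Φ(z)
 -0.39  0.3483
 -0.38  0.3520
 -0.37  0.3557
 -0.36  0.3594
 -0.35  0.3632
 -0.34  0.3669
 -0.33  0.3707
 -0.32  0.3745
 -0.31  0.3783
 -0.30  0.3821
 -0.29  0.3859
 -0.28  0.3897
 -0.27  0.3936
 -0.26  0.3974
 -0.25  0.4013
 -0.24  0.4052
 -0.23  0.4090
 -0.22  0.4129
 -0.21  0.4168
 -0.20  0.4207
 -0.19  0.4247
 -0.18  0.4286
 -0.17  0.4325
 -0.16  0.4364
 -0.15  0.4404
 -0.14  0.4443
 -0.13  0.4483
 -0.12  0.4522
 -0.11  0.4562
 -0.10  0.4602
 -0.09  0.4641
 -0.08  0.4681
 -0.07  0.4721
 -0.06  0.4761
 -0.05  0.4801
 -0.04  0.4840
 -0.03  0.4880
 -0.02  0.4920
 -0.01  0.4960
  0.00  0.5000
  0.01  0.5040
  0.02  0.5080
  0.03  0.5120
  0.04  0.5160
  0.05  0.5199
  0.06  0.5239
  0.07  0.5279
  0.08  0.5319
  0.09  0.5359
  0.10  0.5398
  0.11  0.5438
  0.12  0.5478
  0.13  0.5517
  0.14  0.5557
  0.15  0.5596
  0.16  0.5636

$42.58

T = 0.75;  σ√T = 0.4763
d₁ = [ln(262/258) + (0.044 + ½·0.55²)·0.75] / (σ√T) = (0.0154 + 0.1464) / 0.4763 = 0.3397 which rounds to 0.34
d₂ = 0.3397 − 0.4763 = -0.1366 which rounds to -0.14
e^(−rT) = e^(−0.044·0.75) = 0.9675
P = 258·0.9675·N(0.14) − 262·N(-0.34) = 258·0.9675·0.5557 − 262·0.3669 = 138.7111 − 96.1278 = 42.5833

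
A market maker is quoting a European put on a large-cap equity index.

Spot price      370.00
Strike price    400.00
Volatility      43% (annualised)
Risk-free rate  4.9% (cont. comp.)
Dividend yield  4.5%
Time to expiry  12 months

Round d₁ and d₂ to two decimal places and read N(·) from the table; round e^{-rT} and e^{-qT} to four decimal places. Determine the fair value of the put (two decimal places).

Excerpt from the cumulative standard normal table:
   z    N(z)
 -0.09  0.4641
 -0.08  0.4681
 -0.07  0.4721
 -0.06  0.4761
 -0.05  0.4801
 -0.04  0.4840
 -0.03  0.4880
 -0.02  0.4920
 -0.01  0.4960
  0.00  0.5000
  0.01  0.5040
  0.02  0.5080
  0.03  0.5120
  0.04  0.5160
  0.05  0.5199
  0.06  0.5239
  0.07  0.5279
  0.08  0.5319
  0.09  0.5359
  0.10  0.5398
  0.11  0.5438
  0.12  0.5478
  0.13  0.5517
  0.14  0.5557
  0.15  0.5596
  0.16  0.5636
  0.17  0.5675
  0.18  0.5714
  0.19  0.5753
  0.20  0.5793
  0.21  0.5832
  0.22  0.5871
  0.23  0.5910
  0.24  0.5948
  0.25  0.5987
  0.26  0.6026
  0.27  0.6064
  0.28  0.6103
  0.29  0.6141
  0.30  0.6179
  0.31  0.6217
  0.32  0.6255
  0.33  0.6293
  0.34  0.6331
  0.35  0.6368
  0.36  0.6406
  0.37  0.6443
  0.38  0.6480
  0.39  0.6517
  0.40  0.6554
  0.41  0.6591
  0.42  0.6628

σ√T = 0.43·√1 = 0.4300
d₁ = [ln(370/400) + (0.049 − 0.045 + 0.43²/2)·1] / 0.4300 = [-0.0780 + 0.0964] / 0.4300 = 0.0430 → 0.04
d₂ = d₁ − σ√T = 0.0430 − 0.4300 = -0.3870 → -0.39
e^(−qT) = e^(−0.045·1) = 0.9560;  e^(−rT) = e^(−0.049·1) = 0.9522
N(−d₂) = N(0.39) = 0.6517;  N(−d₁) = N(-0.04) = 0.4840
P = 400·0.9522·0.6517 − 370·0.9560·0.4840 = 248.2195 − 171.2005 = 77.0190

77.02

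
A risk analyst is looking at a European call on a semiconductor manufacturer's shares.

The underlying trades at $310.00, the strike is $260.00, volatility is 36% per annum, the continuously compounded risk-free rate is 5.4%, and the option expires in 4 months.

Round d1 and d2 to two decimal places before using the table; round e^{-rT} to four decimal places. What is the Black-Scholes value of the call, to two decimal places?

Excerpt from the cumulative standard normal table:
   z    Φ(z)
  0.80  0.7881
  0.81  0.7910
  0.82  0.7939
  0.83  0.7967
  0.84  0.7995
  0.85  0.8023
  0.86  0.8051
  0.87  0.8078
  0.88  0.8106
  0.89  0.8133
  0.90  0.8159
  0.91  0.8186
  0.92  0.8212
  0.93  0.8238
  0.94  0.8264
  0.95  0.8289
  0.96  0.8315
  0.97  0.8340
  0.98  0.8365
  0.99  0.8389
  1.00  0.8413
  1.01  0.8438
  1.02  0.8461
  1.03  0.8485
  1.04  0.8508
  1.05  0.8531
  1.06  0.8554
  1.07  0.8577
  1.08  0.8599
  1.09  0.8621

$60.29

T = 0.3333;  σ√T = 0.2078
d₁ = [ln(310/260) + (0.054 + 0.36²/2)·0.3333] / 0.2078 = [0.1759 + 0.0396] / 0.2078 = 1.0368 ⇒ 1.04
d₂ = d₁ − σ√T = 1.0368 − 0.2078 = 0.8289 ⇒ 0.83
e^(−rT) = e^(−0.054·0.3333) = 0.9822
N(d₁) = N(1.04) = 0.8508;  N(d₂) = N(0.83) = 0.7967
C = 310·0.8508 − 260·0.9822·0.7967 = 263.7480 − 203.4549 = 60.2931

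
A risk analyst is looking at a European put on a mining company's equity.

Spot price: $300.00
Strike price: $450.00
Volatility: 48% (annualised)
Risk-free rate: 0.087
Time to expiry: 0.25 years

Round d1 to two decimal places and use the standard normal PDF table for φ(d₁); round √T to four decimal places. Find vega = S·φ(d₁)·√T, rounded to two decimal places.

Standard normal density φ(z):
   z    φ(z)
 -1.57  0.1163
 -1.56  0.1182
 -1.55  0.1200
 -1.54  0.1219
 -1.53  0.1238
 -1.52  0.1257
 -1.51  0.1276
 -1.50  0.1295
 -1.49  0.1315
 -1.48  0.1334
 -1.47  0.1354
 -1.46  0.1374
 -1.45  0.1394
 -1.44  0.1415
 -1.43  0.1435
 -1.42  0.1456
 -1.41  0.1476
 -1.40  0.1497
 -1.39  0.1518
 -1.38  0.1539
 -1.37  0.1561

σ√T = 0.48 × 0.5000 = 0.2400
d₁ = [ln(300/450) + (0.087 + 0.48²/2)·0.25] / 0.2400 = [-0.4055 + 0.0505] / 0.2400 = -1.4788 → -1.48
√T = √0.25 = 0.5000
φ(d₁) = φ(-1.48) = 0.1334
vega = S·φ(d₁)·√T = 300·0.1334·0.5000 = 20.0100
(Vega is the same for a European call and put with the same parameters.)

20.01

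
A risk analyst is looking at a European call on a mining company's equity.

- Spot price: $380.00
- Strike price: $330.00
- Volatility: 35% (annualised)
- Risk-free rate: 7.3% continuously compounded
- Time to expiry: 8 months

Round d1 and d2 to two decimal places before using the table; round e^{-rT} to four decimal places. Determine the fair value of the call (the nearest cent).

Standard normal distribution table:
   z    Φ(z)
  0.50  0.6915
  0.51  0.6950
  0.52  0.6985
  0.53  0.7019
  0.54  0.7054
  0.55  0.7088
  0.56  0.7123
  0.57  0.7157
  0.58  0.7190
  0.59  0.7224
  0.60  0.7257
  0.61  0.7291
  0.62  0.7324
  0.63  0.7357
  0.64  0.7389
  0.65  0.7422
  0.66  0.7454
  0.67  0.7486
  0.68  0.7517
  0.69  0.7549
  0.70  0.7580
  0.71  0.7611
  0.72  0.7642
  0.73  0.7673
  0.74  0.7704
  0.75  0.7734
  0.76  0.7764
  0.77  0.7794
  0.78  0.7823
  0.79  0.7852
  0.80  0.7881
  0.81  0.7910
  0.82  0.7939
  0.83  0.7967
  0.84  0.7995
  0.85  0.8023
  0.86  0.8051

T = 0.6667;  σ√T = 0.2858
d₁ = [ln(380/330) + (0.073 + 0.35²/2)·0.6667] / 0.2858 = [0.1411 + 0.0895] / 0.2858 = 0.8069 → 0.81
d₂ = d₁ − σ√T = 0.8069 − 0.2858 = 0.5211 → 0.52
e^(−rT) = e^(−0.073·0.6667) = 0.9525
N(d₁) = N(0.81) = 0.7910;  N(d₂) = N(0.52) = 0.6985
C = 380·0.7910 − 330·0.9525·0.6985 = 300.5800 − 219.5560 = 81.0240

$81.02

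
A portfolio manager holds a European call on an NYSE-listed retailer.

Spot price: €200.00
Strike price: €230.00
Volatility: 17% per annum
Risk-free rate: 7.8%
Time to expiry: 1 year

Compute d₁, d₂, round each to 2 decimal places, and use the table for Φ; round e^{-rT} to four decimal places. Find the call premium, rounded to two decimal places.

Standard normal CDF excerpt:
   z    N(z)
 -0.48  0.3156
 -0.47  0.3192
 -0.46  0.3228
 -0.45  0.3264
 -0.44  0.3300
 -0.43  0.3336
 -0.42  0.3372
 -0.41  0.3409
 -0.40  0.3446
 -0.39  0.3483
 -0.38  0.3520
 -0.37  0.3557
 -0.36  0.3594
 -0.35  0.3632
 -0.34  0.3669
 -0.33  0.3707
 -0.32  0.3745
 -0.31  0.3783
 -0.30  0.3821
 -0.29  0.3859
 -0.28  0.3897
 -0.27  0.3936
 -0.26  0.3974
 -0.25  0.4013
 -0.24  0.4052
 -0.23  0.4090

σ√T = 0.17·√1 = 0.1700
d₁ = [ln(200/230) + (0.078 + ½·0.17²)·1] / (σ√T) = (-0.1398 + 0.0925) / 0.1700 = -0.2783 ≈ -0.28
d₂ = -0.2783 − 0.1700 = -0.4483 ≈ -0.45
exp(−rT) = exp(−0.078·1) = 0.9250
N(d₁) = N(-0.28) = 0.3897;  N(d₂) = N(-0.45) = 0.3264
C = 200·0.3897 − 230·0.9250·0.3264 = 77.9400 − 69.4416 = 8.4984

€8.50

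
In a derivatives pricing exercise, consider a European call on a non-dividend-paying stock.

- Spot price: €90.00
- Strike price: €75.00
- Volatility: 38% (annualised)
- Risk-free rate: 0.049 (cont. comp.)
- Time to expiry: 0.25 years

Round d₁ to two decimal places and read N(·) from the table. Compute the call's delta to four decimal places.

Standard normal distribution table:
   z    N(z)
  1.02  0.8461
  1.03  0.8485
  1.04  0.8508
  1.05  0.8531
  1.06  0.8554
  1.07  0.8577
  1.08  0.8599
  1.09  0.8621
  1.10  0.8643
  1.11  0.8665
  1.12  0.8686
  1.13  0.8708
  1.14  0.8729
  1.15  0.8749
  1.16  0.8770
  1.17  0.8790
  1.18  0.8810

0.8686

σ√T = 0.38·√0.25 = 0.1900
d₁ = [ln(90/75) + (0.049 + ½·0.38²)·0.25] / (σ√T) = (0.1823 + 0.0303) / 0.1900 = 1.1191 ≈ 1.12
N(d₁) = N(1.12) = 0.8686
Δ_call = N(d₁) = 0.8686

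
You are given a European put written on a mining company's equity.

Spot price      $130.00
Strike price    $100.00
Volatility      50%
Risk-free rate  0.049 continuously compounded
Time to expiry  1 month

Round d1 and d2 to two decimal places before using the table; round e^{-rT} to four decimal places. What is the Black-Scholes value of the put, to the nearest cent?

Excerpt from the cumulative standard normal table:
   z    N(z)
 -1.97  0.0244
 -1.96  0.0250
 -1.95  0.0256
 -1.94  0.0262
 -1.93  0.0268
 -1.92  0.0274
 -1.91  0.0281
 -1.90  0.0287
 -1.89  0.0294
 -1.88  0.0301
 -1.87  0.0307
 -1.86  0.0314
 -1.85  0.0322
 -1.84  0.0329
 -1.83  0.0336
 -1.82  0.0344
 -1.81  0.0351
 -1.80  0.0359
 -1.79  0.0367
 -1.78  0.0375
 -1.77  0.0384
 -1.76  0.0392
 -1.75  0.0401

σ√T = 0.5·√0.08333 = 0.1443
d₁ = [ln(130/100) + (0.049 + ½·0.5²)·0.08333] / (σ√T) = (0.2624 + 0.0145) / 0.1443 = 1.9182 → 1.92
d₂ = 1.9182 − 0.1443 = 1.7738 → 1.77
e^(−rT) = e^(−0.049·0.08333) = 0.9959
N(−d₂) = N(-1.77) = 0.0384;  N(−d₁) = N(-1.92) = 0.0274
P = 100·0.9959·0.0384 − 130·0.0274 = 3.8243 − 3.5620 = 0.2623

$0.26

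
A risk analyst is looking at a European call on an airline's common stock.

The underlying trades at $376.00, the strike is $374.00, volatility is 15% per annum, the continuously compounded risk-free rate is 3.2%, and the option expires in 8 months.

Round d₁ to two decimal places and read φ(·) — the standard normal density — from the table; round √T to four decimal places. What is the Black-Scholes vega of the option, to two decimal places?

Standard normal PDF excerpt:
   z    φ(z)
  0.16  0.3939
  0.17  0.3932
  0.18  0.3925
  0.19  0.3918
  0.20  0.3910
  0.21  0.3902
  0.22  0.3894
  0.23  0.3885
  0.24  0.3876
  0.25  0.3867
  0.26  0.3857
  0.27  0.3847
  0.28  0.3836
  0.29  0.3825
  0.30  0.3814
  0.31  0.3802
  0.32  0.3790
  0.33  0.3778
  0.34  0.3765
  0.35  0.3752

σ√T = 0.15·√0.6667 = 0.1225
d₁ = [ln(376/374) + (0.032 + 0.15²/2)·0.6667] / 0.1225 = [0.0053 + 0.0288] / 0.1225 = 0.2790 → 0.28
√T = √0.6667 = 0.8165
φ(d₁) = φ(0.28) = 0.3836
vega = S·φ(d₁)·√T = 376·0.3836·0.8165 = 117.7667

117.77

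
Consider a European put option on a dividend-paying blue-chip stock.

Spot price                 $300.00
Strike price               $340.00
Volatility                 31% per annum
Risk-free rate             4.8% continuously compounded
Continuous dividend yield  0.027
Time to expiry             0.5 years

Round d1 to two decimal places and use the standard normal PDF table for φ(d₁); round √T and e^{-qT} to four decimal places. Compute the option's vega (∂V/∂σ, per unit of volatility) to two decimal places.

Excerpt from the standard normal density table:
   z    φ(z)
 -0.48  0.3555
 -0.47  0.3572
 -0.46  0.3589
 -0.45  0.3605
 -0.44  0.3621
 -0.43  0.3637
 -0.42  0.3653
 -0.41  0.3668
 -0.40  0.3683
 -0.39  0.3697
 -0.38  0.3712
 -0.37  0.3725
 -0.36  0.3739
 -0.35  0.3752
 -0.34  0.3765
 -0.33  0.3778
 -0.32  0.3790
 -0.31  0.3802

76.77

σ√T = 0.31 × 0.7071 = 0.2192
d₁ = [ln(300/340) + (0.048 − 0.027 + ½·0.31²)·0.5] / (σ√T) = (-0.1252 + 0.0345) / 0.2192 = -0.4135 ⇒ -0.41
√T = √0.5 = 0.7071
φ(d₁) = φ(-0.41) = 0.3668
exp(−qT) = exp(−0.027·0.5) = 0.9866
vega = S·exp(−qT)·φ(d₁)·√T = 300·0.9866·0.3668·0.7071 = 76.7666
(Vega is the same for a European call and put with the same parameters.)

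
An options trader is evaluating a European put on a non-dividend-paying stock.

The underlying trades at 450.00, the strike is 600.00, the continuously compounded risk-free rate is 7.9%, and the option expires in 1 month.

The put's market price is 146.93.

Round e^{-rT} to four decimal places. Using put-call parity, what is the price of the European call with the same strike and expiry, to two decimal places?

exp(−rT) = exp(−0.079·0.08333) = 0.9934
Put-call parity: C − P = S − K·e^(−rT) = 450 − 600·0.9934 = 450 − 596.0400 = -146.0400
C = P + (C − P) = 146.93 + (-146.0400) = 0.8900

0.89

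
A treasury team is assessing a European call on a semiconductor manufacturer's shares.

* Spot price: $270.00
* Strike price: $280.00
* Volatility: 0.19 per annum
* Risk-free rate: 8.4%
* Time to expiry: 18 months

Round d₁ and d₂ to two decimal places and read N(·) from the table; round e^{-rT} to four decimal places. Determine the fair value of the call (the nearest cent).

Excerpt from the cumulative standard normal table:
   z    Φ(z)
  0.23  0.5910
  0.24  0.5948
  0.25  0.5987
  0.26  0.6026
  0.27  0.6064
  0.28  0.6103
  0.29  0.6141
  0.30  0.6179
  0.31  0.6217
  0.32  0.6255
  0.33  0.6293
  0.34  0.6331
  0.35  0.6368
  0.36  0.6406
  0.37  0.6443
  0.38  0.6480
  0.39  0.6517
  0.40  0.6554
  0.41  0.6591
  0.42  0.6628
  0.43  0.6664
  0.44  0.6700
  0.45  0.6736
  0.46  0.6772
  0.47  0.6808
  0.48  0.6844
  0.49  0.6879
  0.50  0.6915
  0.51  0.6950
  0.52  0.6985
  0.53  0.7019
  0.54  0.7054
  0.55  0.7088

$37.02

σ√T = 0.19 × 1.2247 = 0.2327
d₁ = [ln(270/280) + (0.084 + ½·0.19²)·1.5] / (σ√T) = (-0.0364 + 0.1531) / 0.2327 = 0.5015 ⇒ 0.50
d₂ = 0.5015 − 0.2327 = 0.2688 ⇒ 0.27
e^(−rT) = e^(−0.084·1.5) = 0.8816
N(d₁) = N(0.50) = 0.6915;  N(d₂) = N(0.27) = 0.6064
C = 270·0.6915 − 280·0.8816·0.6064 = 186.7050 − 149.6886 = 37.0164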